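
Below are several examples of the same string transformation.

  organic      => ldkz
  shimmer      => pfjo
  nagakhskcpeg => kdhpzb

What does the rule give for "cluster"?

zrqo

Looking at the pairs, the operation is to keep every other character starting from the first (positions 1st, 3rd, 5th, ...), then shift every letter 3 places backward in the alphabet (wrapping around).
Starting from "cluster": after the first operation, "cutr"; after the second, "zrqo".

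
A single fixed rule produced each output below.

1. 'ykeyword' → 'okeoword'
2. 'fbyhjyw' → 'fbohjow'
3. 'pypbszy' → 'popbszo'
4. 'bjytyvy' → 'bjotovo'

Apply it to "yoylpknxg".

ooolpknxg

Looking at the pairs, the operation is to replace every "y" with "o".
Applying that to "yoylpknxg" gives "ooolpknxg".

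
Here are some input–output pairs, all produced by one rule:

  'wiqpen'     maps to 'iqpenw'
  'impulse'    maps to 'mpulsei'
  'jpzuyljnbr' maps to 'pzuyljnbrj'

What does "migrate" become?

igratem

What's happening: move the first character to the end.
Doing the same to "migrate": "igratem".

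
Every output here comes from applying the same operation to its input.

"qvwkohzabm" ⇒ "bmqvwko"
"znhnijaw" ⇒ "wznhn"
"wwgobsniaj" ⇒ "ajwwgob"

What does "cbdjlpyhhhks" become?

The pattern: swap the front and back halves of the string, then delete the first 3 characters.
Doing the same to "cbdjlpyhhhks": "hkscbdjlp".

hkscbdjlp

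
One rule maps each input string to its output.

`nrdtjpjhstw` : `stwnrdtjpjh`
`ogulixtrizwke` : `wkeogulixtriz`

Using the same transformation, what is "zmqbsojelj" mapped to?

In each case the input is transformed by: move the last 3 characters to the front (rotate right by 3).
So "zmqbsojelj" becomes "eljzmqbsoj".

eljzmqbsoj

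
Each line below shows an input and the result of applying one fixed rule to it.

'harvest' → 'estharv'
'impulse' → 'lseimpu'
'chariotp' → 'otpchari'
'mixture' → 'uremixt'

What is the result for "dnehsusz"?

Looking at the pairs, the operation is to move the last 3 characters to the front (rotate right by 3).
On "dnehsusz" that produces "uszdnehs".

uszdnehs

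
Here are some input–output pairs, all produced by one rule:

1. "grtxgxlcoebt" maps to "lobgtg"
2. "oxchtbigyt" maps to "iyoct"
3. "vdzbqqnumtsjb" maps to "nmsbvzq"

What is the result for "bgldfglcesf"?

In each case the input is transformed by: keep every other character starting from the first (positions 1st, 3rd, 5th, ...), then move the first 3 characters to the end (rotate left by 3).
So "bgldfglcesf" becomes "lefblf".

lefblf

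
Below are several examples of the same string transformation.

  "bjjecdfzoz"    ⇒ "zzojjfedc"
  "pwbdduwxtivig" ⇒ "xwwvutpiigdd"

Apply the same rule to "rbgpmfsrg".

Each output is the input with this applied: sort the characters into reverse alphabetical order, then delete the last character.
For "rbgpmfsrg", step one produces "srrpmggfb"; step two turns that into "srrpmggf".
(Check on "pwbdduwxtivig": → "xwwvutpiigddb" → "xwwvutpiigdd" ✓)

srrpmggf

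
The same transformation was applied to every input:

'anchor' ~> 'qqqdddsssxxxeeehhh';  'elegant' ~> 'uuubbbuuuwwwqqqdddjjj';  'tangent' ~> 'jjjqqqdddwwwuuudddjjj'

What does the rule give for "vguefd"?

lllwwwkkkuuuvvvttt

What's happening: shift every letter 10 places backward in the alphabet (wrapping around), then repeat every character 3 times.
Doing the same to "vguefd": "lllwwwkkkuuuvvvttt".
(Check on "elegant": → "ubuwqdj" → "uuubbbuuuwwwqqqdddjjj" ✓)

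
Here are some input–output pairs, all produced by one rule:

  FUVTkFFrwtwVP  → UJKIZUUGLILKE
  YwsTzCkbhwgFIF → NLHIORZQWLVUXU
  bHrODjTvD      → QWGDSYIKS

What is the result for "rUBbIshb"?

The rule is to shift every letter 11 places backward in the alphabet (wrapping around), then convert every letter to uppercase.
Working it through for "rUBbIshb": intermediate "gJQqXhwq", final "GJQQXHWQ".
(Check on "bHrODjTvD": → "qWgDSyIkS" → "QWGDSYIKS" ✓)

GJQQXHWQ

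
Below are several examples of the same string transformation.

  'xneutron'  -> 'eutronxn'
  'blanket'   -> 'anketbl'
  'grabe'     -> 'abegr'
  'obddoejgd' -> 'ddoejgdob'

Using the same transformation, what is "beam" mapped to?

ambe

In each case the input is transformed by: move the first 2 characters to the end (rotate left by 2).
For "beam" the result is "ambe".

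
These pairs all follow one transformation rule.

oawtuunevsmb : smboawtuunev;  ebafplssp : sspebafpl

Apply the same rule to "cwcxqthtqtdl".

Looking at the pairs, the operation is to move the last 3 characters to the front (rotate right by 3).
Applying that to "cwcxqthtqtdl" gives "tdlcwcxqthtq".

tdlcwcxqthtq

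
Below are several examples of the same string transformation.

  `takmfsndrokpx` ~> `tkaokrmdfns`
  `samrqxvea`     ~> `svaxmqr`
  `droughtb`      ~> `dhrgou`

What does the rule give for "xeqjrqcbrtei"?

What's happening: delete the last 2 characters, then take characters alternately from the front and the back (1st, last, 2nd, 2nd-last, ...).
For "xeqjrqcbrtei", step one produces "xeqjrqcbrt"; step two turns that into "xterqbjcrq".

xterqbjcrq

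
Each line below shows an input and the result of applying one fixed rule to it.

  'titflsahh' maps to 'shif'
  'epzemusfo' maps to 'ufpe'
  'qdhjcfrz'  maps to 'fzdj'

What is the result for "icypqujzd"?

uzcp

Looking at the pairs, the operation is to keep every other character starting from the second (positions 2nd, 4th, 6th, ...), then move the first 2 characters to the end (rotate left by 2).
Working it through for "icypqujzd": intermediate "cpuz", final "uzcp".
(Check on "qdhjcfrz": → "djfz" → "fzdj" ✓)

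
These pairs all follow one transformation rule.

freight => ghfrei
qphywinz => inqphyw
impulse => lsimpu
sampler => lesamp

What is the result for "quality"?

Looking at the pairs, the operation is to delete the last character, then move the last 2 characters to the front (rotate right by 2).
On "quality": the first step gives "qualit", and the second then gives "itqual".

itqual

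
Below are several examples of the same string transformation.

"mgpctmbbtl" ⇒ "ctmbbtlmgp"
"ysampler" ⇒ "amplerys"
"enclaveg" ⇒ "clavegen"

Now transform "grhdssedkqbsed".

sedkqbsedgrhds

Each output is the input with this applied: move the last 2 characters to the front (rotate right by 2), then swap the front and back halves of the string.
On "grhdssedkqbsed": the first step gives "edgrhdssedkqbs", and the second then gives "sedkqbsedgrhds".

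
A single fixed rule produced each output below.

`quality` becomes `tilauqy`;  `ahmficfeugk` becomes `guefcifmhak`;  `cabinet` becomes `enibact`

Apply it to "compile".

lipmoce

In each case the input is transformed by: move the last character to the front, then reverse the string.
Working it through for "compile": intermediate "ecompil", final "lipmoce".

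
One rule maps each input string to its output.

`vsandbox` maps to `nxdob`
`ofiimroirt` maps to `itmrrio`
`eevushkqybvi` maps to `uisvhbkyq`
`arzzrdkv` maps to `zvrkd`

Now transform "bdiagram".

The rule is to delete the first 3 characters, then take characters alternately from the front and the back (1st, last, 2nd, 2nd-last, ...).
On "bdiagram": the first step gives "agram", and the second then gives "amgar".

amgar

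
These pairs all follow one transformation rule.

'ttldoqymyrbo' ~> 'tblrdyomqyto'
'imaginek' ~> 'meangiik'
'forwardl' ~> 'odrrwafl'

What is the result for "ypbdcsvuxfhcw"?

pcbhdfcxsuvyw

Looking at the pairs, the operation is to take characters alternately from the front and the back (1st, last, 2nd, 2nd-last, ...), then move the first 2 characters to the end (rotate left by 2).
Starting from "ypbdcsvuxfhcw": after the first operation, "ywpcbhdfcxsuv"; after the second, "pcbhdfcxsuvyw".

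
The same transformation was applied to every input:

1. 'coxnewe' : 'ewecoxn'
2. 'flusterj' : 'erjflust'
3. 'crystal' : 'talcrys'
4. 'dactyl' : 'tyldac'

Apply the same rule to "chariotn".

otnchari

The rule is to move the last 3 characters to the front (rotate right by 3).
Doing the same to "chariotn": "otnchari".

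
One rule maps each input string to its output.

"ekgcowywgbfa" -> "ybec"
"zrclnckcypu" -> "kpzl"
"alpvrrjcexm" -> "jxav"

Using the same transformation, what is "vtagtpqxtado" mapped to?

Rule — keep one character in every 3, starting at position 1 (positions 1st, 4th, 7th, ...), then move the first 2 characters to the end (rotate left by 2).
Doing the same to "vtagtpqxtado": "qavg".

qavg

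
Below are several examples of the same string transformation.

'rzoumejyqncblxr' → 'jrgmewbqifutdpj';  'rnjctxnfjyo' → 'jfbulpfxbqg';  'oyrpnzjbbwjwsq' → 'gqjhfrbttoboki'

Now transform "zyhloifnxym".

The transformation: shift every letter 8 places backward in the alphabet (wrapping around).
So "zyhloifnxym" becomes "rqzdgaxfpqe".

rqzdgaxfpqe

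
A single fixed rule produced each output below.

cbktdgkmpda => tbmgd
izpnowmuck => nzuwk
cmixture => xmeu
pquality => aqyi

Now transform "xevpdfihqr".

pehfr

The transformation: keep every other character starting from the second (positions 2nd, 4th, 6th, ...), then swap each adjacent pair of characters (1↔2, 3↔4, ...).
Applying both steps to "xevpdfihqr": "epfhr", then "pehfr".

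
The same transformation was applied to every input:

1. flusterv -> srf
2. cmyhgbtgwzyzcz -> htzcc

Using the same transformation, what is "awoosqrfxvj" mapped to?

Looking at the pairs, the operation is to keep one character in every 3, starting at position 1 (positions 1st, 4th, 7th, ...), then move the first character to the end.
"awoosqrfxvj" → "aorv" → "orva".

orva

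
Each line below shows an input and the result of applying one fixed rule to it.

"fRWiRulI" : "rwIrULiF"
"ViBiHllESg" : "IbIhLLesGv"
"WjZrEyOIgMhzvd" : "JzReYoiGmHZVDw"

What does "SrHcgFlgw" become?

RhCGfLGWs

What's happening: move the first character to the end, then flip the case of every letter.
For "SrHcgFlgw", step one produces "rHcgFlgwS"; step two turns that into "RhCGfLGWs".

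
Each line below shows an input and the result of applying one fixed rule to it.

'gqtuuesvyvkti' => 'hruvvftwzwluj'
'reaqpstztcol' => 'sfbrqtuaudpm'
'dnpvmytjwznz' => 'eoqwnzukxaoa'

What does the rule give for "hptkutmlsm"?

Rule — shift every letter 1 place forward in the alphabet (wrapping around).
On "hptkutmlsm" that produces "iqulvunmtn".

iqulvunmtn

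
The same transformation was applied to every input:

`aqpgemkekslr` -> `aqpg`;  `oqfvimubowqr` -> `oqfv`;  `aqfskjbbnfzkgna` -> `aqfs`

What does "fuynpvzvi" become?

fuyn

Looking at the pairs, the operation is to keep only the first 4 characters.
Applying that to "fuynpvzvi" gives "fuyn".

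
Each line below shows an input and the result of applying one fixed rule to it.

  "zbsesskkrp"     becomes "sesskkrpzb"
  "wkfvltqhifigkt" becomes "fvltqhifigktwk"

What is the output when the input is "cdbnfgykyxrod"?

The rule is to move the first 2 characters to the end (rotate left by 2).
For "cdbnfgykyxrod" the result is "bnfgykyxrodcd".

bnfgykyxrodcd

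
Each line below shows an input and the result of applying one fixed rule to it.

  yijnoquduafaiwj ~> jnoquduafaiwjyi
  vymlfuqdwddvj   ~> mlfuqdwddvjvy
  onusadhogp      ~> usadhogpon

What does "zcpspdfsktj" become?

pspdfsktjzc

Each output is the input with this applied: move the first 2 characters to the end (rotate left by 2).
"zcpspdfsktj" → "pspdfsktjzc".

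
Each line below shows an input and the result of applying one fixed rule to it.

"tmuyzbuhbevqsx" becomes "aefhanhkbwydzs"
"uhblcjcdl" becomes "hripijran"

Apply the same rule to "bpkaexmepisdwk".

qgkdskvoyjcqhv

Each output is the input with this applied: shift every letter 6 places forward in the alphabet (wrapping around), then move the first 2 characters to the end (rotate left by 2).
Starting from "bpkaexmepisdwk": after the first operation, "hvqgkdskvoyjcq"; after the second, "qgkdskvoyjcqhv".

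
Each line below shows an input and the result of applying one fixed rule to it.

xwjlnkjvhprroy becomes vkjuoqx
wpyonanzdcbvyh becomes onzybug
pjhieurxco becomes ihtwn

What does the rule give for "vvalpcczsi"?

Rule — shift every letter 1 place backward in the alphabet (wrapping around), then keep every other character starting from the second (positions 2nd, 4th, 6th, ...).
"vvalpcczsi" → "uuzkobbyrh" → "ukbyh".

ukbyh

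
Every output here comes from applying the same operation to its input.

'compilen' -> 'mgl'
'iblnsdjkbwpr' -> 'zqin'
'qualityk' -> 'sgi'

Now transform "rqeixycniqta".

Looking at the pairs, the operation is to shift every letter 2 places backward in the alphabet (wrapping around), then keep one character in every 3, starting at position 2 (positions 2nd, 5th, 8th, ...).
So "rqeixycniqta" becomes "ovlr".

ovlr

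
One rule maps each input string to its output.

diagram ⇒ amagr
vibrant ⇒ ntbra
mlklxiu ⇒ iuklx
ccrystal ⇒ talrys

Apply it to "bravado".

Looking at the pairs, the operation is to delete the first 2 characters, then move the first 3 characters to the end (rotate left by 3).
Working it through for "bravado": intermediate "avado", final "doava".
(Check on "diagram": → "agram" → "amagr" ✓)

doava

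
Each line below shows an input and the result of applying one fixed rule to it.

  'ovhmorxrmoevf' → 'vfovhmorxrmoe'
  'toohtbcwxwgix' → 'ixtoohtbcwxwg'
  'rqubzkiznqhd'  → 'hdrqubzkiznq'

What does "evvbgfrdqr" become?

The rule is to move the last 2 characters to the front (rotate right by 2).
So "evvbgfrdqr" becomes "qrevvbgfrd".

qrevvbgfrd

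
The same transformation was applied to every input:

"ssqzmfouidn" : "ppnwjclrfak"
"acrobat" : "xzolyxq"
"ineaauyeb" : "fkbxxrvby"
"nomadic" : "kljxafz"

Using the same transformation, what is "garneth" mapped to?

dxokbqe

The rule is to shift every letter 3 places backward in the alphabet (wrapping around).
For "garneth" the result is "dxokbqe".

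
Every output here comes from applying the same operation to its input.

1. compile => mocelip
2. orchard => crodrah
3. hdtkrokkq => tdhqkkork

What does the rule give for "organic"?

grocina

What's happening: move the first 3 characters to the end (rotate left by 3), then reverse the string.
On "organic" that produces "grocina".
(Check on "hdtkrokkq": → "krokkqhdt" → "tdhqkkork" ✓)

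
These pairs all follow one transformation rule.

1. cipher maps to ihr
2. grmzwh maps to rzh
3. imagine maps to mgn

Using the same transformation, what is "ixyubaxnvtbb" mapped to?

xuantb

The rule is to keep every other character starting from the second (positions 2nd, 4th, 6th, ...).
On "ixyubaxnvtbb" that produces "xuantb".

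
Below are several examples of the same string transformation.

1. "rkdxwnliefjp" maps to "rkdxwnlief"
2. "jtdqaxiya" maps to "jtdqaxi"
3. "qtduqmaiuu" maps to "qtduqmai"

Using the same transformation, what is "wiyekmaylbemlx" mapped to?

The rule is to delete the last 2 characters.
So "wiyekmaylbemlx" becomes "wiyekmaylbem".

wiyekmaylbem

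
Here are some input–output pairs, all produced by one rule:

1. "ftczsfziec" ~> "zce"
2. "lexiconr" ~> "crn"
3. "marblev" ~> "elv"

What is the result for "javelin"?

The transformation: swap each adjacent pair of characters (1↔2, 3↔4, ...), then keep only the last 3 characters.
"javelin" → "ajeviln" → "iln".

iln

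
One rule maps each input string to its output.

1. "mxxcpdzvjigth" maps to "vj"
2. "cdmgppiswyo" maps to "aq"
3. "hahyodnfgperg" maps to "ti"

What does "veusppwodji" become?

lk

The transformation: shift every letter 2 places forward in the alphabet (wrapping around), then keep only the last 2 characters.
Doing the same to "veusppwodji": "lk".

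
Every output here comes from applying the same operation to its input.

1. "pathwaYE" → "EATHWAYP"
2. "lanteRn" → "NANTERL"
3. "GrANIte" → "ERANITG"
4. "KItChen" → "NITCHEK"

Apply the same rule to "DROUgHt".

The pattern: swap the first and last characters, then convert every letter to uppercase.
So "DROUgHt" becomes "TROUGHD".

TROUGHD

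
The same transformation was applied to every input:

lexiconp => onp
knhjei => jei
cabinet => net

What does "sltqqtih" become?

The transformation: keep only the last 3 characters.
Doing the same to "sltqqtih": "tih".

tih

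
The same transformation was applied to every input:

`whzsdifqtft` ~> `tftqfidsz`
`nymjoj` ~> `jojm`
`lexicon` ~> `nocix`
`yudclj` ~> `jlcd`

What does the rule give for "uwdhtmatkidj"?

jdiktamthd

What's happening: delete the first 2 characters, then reverse the string.
Applying both steps to "uwdhtmatkidj": "dhtmatkidj", then "jdiktamthd".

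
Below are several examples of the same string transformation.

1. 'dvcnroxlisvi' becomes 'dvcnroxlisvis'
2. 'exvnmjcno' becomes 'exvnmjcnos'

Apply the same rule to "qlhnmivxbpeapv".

The rule is to append "s".
"qlhnmivxbpeapv" → "qlhnmivxbpeapvs".

qlhnmivxbpeapvs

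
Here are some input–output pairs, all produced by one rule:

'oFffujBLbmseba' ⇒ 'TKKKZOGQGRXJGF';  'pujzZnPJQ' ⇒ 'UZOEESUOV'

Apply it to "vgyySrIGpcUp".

Each output is the input with this applied: shift every letter 5 places forward in the alphabet (wrapping around), then convert every letter to uppercase.
"vgyySrIGpcUp" → "alddXwNLuhZu" → "ALDDXWNLUHZU".

ALDDXWNLUHZU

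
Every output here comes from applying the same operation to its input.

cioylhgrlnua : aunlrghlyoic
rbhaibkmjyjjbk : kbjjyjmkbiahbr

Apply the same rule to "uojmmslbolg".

globlsmmjou

The pattern: reverse the string.
Doing the same to "uojmmslbolg": "globlsmmjou".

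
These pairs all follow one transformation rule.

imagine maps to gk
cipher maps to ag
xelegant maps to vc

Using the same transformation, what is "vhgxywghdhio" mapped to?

tf

Looking at the pairs, the operation is to shift every letter 2 places backward in the alphabet (wrapping around), then keep only the first 2 characters.
On "vhgxywghdhio" that produces "tf".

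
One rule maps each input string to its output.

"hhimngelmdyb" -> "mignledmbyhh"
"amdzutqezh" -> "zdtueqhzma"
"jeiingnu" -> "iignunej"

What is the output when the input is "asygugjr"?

gygurjsa

In each case the input is transformed by: swap each adjacent pair of characters (1↔2, 3↔4, ...), then move the first 2 characters to the end (rotate left by 2).
Applying both steps to "asygugjr": "sagygurj", then "gygurjsa".
(Check on "amdzutqezh": → "mazdtueqhz" → "zdtueqhzma" ✓)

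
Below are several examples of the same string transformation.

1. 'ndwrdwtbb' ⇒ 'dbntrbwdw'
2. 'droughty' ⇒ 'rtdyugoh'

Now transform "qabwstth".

The pattern: swap each adjacent pair of characters (1↔2, 3↔4, ...), then take characters alternately from the front and the back (1st, last, 2nd, 2nd-last, ...).
For "qabwstth", step one produces "aqwbtsht"; step two turns that into "atqhwsbt".

atqhwsbt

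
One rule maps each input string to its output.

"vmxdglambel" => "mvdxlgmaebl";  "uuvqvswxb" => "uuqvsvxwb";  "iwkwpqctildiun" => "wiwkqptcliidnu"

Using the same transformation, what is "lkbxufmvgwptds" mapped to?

klxbfuvmwgtpsd

Rule — swap each adjacent pair of characters (1↔2, 3↔4, ...).
Doing the same to "lkbxufmvgwptds": "klxbfuvmwgtpsd".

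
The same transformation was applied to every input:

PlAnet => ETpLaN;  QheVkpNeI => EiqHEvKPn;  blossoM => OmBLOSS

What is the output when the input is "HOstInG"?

NghoSTi

Rule — flip the case of every letter, then move the last 2 characters to the front (rotate right by 2).
On "HOstInG" that produces "NghoSTi".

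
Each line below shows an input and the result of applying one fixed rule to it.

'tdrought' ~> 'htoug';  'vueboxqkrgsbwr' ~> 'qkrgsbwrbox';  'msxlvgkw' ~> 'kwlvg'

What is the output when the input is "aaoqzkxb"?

xbqzk

The transformation: delete the first 3 characters, then move the first 3 characters to the end (rotate left by 3).
Starting from "aaoqzkxb": after the first operation, "qzkxb"; after the second, "xbqzk".
(Check on "msxlvgkw": → "lvgkw" → "kwlvg" ✓)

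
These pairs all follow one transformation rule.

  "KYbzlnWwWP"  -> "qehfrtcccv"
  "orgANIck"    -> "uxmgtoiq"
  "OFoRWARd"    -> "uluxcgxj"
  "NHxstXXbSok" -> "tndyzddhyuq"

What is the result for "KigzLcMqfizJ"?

Each output is the input with this applied: shift every letter 6 places forward in the alphabet (wrapping around), then convert every letter to lowercase.
For "KigzLcMqfizJ", step one produces "QomfRiSwlofP"; step two turns that into "qomfriswlofp".

qomfriswlofp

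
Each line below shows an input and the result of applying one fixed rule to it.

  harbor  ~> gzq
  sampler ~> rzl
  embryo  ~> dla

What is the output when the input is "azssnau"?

zyr

Each output is the input with this applied: shift every letter 1 place backward in the alphabet (wrapping around), then keep only the first 3 characters.
Working it through for "azssnau": intermediate "zyrrmzt", final "zyr".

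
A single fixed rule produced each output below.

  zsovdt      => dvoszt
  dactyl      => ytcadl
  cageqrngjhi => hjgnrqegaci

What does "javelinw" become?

The transformation: reverse the string, then move the first character to the end.
For "javelinw" the result is "nilevajw".

nilevajw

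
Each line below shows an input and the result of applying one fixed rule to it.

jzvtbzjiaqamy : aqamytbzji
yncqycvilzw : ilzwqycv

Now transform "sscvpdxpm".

Looking at the pairs, the operation is to delete the first 3 characters, then swap the front and back halves of the string.
For "sscvpdxpm", step one produces "vpdxpm"; step two turns that into "xpmvpd".

xpmvpd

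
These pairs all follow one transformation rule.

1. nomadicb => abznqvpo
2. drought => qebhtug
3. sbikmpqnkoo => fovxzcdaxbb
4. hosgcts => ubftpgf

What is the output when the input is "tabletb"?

The transformation: shift every letter 13 places forward in the alphabet (wrapping around) — i.e. ROT13.
"tabletb" → "gnoyrgo".

gnoyrgo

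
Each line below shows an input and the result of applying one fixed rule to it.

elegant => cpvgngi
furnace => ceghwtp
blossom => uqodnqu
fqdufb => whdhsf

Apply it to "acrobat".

Rule — shift every letter 2 places forward in the alphabet (wrapping around), then move the last 3 characters to the front (rotate right by 3).
Working it through for "acrobat": intermediate "cetqdcv", final "dcvcetq".
(Check on "elegant": → "gngicpv" → "cpvgngi" ✓)

dcvcetq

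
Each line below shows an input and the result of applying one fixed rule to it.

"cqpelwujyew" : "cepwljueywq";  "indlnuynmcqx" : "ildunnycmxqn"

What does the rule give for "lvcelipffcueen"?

The rule is to swap each adjacent pair of characters (1↔2, 3↔4, ...), then move the first character to the end.
Working it through for "lvcelipffcueen": intermediate "vlecilfpcfeune", final "lecilfpcfeunev".
(Check on "indlnuynmcqx": → "nildunnycmxq" → "ildunnycmxqn" ✓)

lecilfpcfeunev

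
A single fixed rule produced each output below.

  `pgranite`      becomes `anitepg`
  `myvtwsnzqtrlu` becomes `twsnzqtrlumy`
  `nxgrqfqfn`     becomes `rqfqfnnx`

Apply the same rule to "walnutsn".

Each output is the input with this applied: move the first 3 characters to the end (rotate left by 3), then delete the last character.
Working it through for "walnutsn": intermediate "nutsnwal", final "nutsnwa".

nutsnwa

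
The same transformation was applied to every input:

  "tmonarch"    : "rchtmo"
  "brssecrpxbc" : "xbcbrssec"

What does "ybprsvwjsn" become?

The rule is to move the last 3 characters to the front (rotate right by 3), then delete the last 2 characters.
Applying both steps to "ybprsvwjsn": "jsnybprsvw", then "jsnybprs".
(Check on "brssecrpxbc": → "xbcbrssecrp" → "xbcbrssec" ✓)

jsnybprs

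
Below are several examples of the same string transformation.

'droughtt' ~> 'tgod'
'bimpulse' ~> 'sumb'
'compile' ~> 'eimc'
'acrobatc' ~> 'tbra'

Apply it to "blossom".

The transformation: keep every other character starting from the first (positions 1st, 3rd, 5th, ...), then reverse the string.
Working it through for "blossom": intermediate "bosm", final "msob".

msob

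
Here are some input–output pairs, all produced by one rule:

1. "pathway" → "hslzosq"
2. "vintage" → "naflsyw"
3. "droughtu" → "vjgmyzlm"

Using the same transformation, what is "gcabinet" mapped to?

yustafwl

The transformation: shift every letter 8 places backward in the alphabet (wrapping around).
Doing the same to "gcabinet": "yustafwl".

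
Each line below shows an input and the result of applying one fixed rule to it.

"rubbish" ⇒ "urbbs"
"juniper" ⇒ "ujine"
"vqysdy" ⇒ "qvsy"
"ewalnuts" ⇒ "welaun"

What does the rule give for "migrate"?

imrgt

The transformation: swap each adjacent pair of characters (1↔2, 3↔4, ...), then delete the last 2 characters.
Doing the same to "migrate": "imrgt".
(Check on "ewalnuts": → "welaunst" → "welaun" ✓)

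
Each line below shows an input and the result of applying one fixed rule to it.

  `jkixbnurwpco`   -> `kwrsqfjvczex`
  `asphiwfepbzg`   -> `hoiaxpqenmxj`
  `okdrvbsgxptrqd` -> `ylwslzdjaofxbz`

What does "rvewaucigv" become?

In each case the input is transformed by: shift every letter 8 places forward in the alphabet (wrapping around), then move the last 2 characters to the front (rotate right by 2).
"rvewaucigv" → "zdmeickqod" → "odzdmeickq".

odzdmeickq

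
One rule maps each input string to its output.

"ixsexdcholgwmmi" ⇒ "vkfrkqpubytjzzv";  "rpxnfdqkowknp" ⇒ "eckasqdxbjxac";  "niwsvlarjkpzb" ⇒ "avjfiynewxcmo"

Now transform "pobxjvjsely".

cbokwiwfryl

Each output is the input with this applied: shift every letter 13 places forward in the alphabet (wrapping around) — i.e. ROT13.
For "pobxjvjsely" the result is "cbokwiwfryl".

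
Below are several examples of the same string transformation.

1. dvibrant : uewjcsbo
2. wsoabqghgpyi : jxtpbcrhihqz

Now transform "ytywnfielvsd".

Each output is the input with this applied: shift every letter 1 place forward in the alphabet (wrapping around), then move the last character to the front.
On "ytywnfielvsd": the first step gives "zuzxogjfmwte", and the second then gives "ezuzxogjfmwt".
(Check on "wsoabqghgpyi": → "xtpbcrhihqzj" → "jxtpbcrhihqz" ✓)

ezuzxogjfmwt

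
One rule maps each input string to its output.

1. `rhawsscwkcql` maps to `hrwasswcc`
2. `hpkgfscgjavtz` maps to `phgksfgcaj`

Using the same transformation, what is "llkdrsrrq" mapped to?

Rule — swap each adjacent pair of characters (1↔2, 3↔4, ...), then delete the last 3 characters.
Applying both steps to "llkdrsrrq": "lldksrrrq", then "lldksr".

lldksr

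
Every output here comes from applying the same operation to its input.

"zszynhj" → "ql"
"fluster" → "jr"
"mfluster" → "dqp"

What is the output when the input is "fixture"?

gs

Each output is the input with this applied: shift every letter 2 places backward in the alphabet (wrapping around), then keep one character in every 3, starting at position 2 (positions 2nd, 5th, 8th, ...).
Working it through for "fixture": intermediate "dgvrspc", final "gs".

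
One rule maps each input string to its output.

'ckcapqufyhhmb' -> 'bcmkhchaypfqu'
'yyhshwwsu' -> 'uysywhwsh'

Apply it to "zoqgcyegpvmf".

Rule — reverse the string, then take characters alternately from the front and the back (1st, last, 2nd, 2nd-last, ...).
So "zoqgcyegpvmf" becomes "fzmovqpggcey".

fzmovqpggcey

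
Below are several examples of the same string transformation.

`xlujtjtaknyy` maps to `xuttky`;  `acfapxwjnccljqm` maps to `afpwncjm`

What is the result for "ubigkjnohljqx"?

uiknhjx

Rule — keep every other character starting from the first (positions 1st, 3rd, 5th, ...).
So "ubigkjnohljqx" becomes "uiknhjx".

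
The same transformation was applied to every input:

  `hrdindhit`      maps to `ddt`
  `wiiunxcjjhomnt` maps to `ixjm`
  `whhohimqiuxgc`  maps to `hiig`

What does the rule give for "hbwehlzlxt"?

What's happening: keep one character in every 3, starting at position 3 (positions 3rd, 6th, 9th, ...).
On "hbwehlzlxt" that produces "wlx".

wlx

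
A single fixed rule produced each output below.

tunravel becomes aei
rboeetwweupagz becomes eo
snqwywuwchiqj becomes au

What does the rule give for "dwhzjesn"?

ua

Looking at the pairs, the operation is to shift every letter 13 places forward in the alphabet (wrapping around) — i.e. ROT13, then keep only the vowels.
For "dwhzjesn", step one produces "qjumwrfa"; step two turns that into "ua".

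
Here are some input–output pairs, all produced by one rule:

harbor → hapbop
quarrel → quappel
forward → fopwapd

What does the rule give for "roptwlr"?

poptwlp

What's happening: replace every "r" with "p".
"roptwlr" → "poptwlp".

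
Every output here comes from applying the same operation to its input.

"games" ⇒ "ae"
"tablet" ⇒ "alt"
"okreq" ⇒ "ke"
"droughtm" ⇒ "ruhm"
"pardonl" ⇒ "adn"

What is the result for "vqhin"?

The rule is to keep every other character starting from the second (positions 2nd, 4th, 6th, ...).
So "vqhin" becomes "qi".

qi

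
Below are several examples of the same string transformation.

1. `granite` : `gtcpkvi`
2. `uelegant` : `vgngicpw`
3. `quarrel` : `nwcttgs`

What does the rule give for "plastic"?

The transformation: swap the first and last characters, then shift every letter 2 places forward in the alphabet (wrapping around).
Working it through for "plastic": intermediate "clastip", final "encuvkr".

encuvkr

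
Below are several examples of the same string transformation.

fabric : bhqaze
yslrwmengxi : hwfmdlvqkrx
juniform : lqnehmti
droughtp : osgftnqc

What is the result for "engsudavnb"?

The transformation: shift every letter 1 place backward in the alphabet (wrapping around), then reverse the string.
Working it through for "engsudavnb": intermediate "dmfrtczuma", final "amuzctrfmd".

amuzctrfmd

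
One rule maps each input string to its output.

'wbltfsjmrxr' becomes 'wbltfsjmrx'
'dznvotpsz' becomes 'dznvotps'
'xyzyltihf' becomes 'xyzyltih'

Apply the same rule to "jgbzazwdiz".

jgbzazwdi

Each output is the input with this applied: delete the last character.
For "jgbzazwdiz" the result is "jgbzazwdi".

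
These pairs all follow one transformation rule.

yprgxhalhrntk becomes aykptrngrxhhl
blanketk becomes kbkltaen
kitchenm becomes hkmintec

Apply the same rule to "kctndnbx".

dkxcbtnn

Looking at the pairs, the operation is to take characters alternately from the front and the back (1st, last, 2nd, 2nd-last, ...), then move the last character to the front.
Working it through for "kctndnbx": intermediate "kxcbtnnd", final "dkxcbtnn".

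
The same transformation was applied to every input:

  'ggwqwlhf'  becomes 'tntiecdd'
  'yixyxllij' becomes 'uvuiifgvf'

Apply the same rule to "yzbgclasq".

The rule is to move the first 2 characters to the end (rotate left by 2), then shift every letter 3 places backward in the alphabet (wrapping around).
Starting from "yzbgclasq": after the first operation, "bgclasqyz"; after the second, "ydzixpnvw".

ydzixpnvw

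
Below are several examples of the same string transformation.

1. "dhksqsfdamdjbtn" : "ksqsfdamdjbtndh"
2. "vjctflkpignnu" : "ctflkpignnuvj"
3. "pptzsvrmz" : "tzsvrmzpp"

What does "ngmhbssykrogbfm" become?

Each output is the input with this applied: move the first 2 characters to the end (rotate left by 2).
Doing the same to "ngmhbssykrogbfm": "mhbssykrogbfmng".

mhbssykrogbfmng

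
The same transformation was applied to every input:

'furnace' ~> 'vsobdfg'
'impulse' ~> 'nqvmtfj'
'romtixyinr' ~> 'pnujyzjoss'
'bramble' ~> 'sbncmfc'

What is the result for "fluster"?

mvtufsg

The transformation: shift every letter 1 place forward in the alphabet (wrapping around), then move the first character to the end.
"fluster" → "gmvtufs" → "mvtufsg".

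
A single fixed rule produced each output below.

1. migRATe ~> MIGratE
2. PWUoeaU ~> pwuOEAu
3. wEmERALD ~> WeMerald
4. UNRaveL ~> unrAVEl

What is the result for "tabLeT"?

Rule — flip the case of every letter.
For "tabLeT" the result is "TABlEt".

TABlEt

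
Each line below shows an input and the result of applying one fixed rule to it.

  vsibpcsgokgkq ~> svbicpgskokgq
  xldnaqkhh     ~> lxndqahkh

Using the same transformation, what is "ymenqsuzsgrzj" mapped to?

In each case the input is transformed by: swap each adjacent pair of characters (1↔2, 3↔4, ...).
Doing the same to "ymenqsuzsgrzj": "mynesqzugszrj".

mynesqzugszrj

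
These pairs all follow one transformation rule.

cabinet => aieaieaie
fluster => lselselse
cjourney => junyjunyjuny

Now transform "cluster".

lselselse

The rule is to keep every other character starting from the second (positions 2nd, 4th, 6th, ...), then write the whole string 3 times in a row.
Starting from "cluster": after the first operation, "lse"; after the second, "lselselse".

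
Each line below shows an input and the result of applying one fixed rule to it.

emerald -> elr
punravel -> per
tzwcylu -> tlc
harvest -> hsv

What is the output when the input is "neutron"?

In each case the input is transformed by: take characters alternately from the front and the back (1st, last, 2nd, 2nd-last, ...), then keep one character in every 3, starting at position 1 (positions 1st, 4th, 7th, ...).
So "neutron" becomes "not".

not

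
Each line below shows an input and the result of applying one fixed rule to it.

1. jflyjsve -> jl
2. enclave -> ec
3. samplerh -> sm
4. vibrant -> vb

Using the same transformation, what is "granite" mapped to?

What's happening: keep every other character starting from the first (positions 1st, 3rd, 5th, ...), then delete the last 2 characters.
Working it through for "granite": intermediate "gaie", final "ga".

ga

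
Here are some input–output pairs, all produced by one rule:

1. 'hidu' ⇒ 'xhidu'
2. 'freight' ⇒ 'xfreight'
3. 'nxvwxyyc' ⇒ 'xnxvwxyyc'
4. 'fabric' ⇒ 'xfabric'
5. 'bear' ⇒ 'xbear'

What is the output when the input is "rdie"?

xrdie

Rule — prepend "x".
So "rdie" becomes "xrdie".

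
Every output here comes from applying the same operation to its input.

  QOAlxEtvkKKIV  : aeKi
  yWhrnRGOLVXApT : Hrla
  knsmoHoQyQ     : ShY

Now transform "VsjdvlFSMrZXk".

JLmx

Rule — keep one character in every 3, starting at position 3 (positions 3rd, 6th, 9th, ...), then flip the case of every letter.
On "VsjdvlFSMrZXk" that produces "JLmx".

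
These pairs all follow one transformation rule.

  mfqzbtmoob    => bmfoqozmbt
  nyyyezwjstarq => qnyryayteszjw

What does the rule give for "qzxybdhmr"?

Rule — swap the first and last characters, then take characters alternately from the front and the back (1st, last, 2nd, 2nd-last, ...).
Starting from "qzxybdhmr": after the first operation, "rzxybdhmq"; after the second, "rqzmxhydb".
(Check on "nyyyezwjstarq": → "qyyyezwjstarn" → "qnyryayteszjw" ✓)

rqzmxhydb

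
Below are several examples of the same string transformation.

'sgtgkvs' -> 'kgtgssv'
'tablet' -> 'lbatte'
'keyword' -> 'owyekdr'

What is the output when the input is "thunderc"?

ednuhtcr

Rule — move the last 2 characters to the front (rotate right by 2), then reverse the string.
On "thunderc": the first step gives "rcthunde", and the second then gives "ednuhtcr".
(Check on "sgtgkvs": → "vssgtgk" → "kgtgssv" ✓)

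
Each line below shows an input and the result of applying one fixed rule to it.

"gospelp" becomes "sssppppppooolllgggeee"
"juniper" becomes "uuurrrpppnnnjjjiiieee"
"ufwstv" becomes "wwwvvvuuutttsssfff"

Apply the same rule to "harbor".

In each case the input is transformed by: sort the characters into reverse alphabetical order, then repeat every character 3 times.
Working it through for "harbor": intermediate "rrohba", final "rrrrrrooohhhbbbaaa".

rrrrrrooohhhbbbaaa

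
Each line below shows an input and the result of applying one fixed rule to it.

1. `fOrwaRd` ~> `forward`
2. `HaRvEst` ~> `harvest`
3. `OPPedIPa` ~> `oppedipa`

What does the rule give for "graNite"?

granite

In each case the input is transformed by: convert every letter to lowercase.
For "graNite" the result is "granite".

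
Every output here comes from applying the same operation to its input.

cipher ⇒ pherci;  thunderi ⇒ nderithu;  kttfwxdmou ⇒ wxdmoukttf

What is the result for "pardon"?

Looking at the pairs, the operation is to swap the front and back halves of the string, then move the last character to the front.
Doing the same to "pardon": "rdonpa".

rdonpa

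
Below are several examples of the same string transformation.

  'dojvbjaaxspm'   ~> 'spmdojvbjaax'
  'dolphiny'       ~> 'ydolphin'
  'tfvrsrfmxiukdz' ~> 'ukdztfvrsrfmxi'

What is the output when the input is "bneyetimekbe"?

kbebneyetime

The rule is to swap the front and back halves of the string, then move the first 3 characters to the end (rotate left by 3).
Working it through for "bneyetimekbe": intermediate "imekbebneyet", final "kbebneyetime".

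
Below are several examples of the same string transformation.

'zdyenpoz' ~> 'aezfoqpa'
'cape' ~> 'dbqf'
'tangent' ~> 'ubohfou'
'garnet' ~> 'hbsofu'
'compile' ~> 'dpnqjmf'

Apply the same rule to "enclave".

fodmbwf

In each case the input is transformed by: shift every letter 1 place forward in the alphabet (wrapping around).
Doing the same to "enclave": "fodmbwf".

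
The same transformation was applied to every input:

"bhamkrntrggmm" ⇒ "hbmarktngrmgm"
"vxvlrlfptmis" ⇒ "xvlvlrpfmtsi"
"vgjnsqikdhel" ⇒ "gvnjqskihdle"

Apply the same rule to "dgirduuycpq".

gdriudyupcq

What's happening: swap each adjacent pair of characters (1↔2, 3↔4, ...).
Doing the same to "dgirduuycpq": "gdriudyupcq".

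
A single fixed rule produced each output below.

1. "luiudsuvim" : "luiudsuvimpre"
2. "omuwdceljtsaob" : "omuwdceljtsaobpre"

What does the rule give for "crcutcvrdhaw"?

crcutcvrdhawpre

The pattern: append "pre".
For "crcutcvrdhaw" the result is "crcutcvrdhawpre".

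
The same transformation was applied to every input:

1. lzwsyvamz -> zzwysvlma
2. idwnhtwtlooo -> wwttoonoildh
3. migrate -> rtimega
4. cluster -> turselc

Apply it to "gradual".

The pattern: sort the characters into reverse alphabetical order, then swap each adjacent pair of characters (1↔2, 3↔4, ...).
"gradual" → "urlgdaa" → "ruglada".
(Check on "idwnhtwtlooo": → "wwttooonlihd" → "wwttoonoildh" ✓)

ruglada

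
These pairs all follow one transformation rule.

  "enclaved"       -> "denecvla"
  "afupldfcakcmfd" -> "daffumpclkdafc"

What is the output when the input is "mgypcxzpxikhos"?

smgoyhpkcixxzp

The transformation: swap the first and last characters, then take characters alternately from the front and the back (1st, last, 2nd, 2nd-last, ...).
Working it through for "mgypcxzpxikhos": intermediate "sgypcxzpxikhom", final "smgoyhpkcixxzp".
(Check on "enclaved": → "dnclavee" → "denecvla" ✓)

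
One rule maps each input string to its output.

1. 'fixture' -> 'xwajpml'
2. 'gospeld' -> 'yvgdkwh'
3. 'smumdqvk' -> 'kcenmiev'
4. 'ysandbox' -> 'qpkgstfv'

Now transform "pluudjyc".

What's happening: shift every letter 8 places backward in the alphabet (wrapping around), then take characters alternately from the front and the back (1st, last, 2nd, 2nd-last, ...).
Applying both steps to "pluudjyc": "hdmmvbqu", then "hudqmbmv".
(Check on "gospeld": → "ygkhwdv" → "yvgdkwh" ✓)

hudqmbmv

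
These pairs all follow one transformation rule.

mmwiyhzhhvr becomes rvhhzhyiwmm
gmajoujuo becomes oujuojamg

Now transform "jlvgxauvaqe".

eqavuaxgvlj

What's happening: reverse the string.
Doing the same to "jlvgxauvaqe": "eqavuaxgvlj".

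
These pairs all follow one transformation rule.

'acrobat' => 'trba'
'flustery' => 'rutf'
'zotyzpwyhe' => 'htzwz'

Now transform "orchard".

dcao

Looking at the pairs, the operation is to keep every other character starting from the first (positions 1st, 3rd, 5th, ...), then swap the first and last characters.
On "orchard": the first step gives "ocad", and the second then gives "dcao".
(Check on "zotyzpwyhe": → "ztzwh" → "htzwz" ✓)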